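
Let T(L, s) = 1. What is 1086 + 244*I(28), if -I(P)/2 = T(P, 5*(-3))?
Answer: 598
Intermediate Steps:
I(P) = -2 (I(P) = -2*1 = -2)
1086 + 244*I(28) = 1086 + 244*(-2) = 1086 - 488 = 598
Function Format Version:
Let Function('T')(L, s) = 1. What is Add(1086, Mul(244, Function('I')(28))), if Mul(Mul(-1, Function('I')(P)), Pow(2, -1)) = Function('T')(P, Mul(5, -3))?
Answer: 598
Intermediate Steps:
Function('I')(P) = -2 (Function('I')(P) = Mul(-2, 1) = -2)
Add(1086, Mul(244, Function('I')(28))) = Add(1086, Mul(244, -2)) = Add(1086, -488) = 598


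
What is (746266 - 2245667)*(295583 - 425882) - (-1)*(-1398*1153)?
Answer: 195368839005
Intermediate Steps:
(746266 - 2245667)*(295583 - 425882) - (-1)*(-1398*1153) = -1499401*(-130299) - (-1)*(-1611894) = 195370450899 - 1*1611894 = 195370450899 - 1611894 = 195368839005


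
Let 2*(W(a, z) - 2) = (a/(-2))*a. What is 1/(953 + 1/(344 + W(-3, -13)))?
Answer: 1375/1310379 ≈ 0.0010493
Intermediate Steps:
W(a, z) = 2 - a**2/4 (W(a, z) = 2 + ((a/(-2))*a)/2 = 2 + ((a*(-1/2))*a)/2 = 2 + ((-a/2)*a)/2 = 2 + (-a**2/2)/2 = 2 - a**2/4)
1/(953 + 1/(344 + W(-3, -13))) = 1/(953 + 1/(344 + (2 - 1/4*(-3)**2))) = 1/(953 + 1/(344 + (2 - 1/4*9))) = 1/(953 + 1/(344 + (2 - 9/4))) = 1/(953 + 1/(344 - 1/4)) = 1/(953 + 1/(1375/4)) = 1/(953 + 4/1375) = 1/(1310379/1375) = 1375/1310379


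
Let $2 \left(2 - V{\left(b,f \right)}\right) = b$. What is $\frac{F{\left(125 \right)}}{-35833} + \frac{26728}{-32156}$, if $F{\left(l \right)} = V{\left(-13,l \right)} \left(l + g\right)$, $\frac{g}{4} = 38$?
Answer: $- \frac{516727863}{576122974} \approx -0.89691$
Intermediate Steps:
$g = 152$ ($g = 4 \cdot 38 = 152$)
$V{\left(b,f \right)} = 2 - \frac{b}{2}$
$F{\left(l \right)} = 1292 + \frac{17 l}{2}$ ($F{\left(l \right)} = \left(2 - - \frac{13}{2}\right) \left(l + 152\right) = \left(2 + \frac{13}{2}\right) \left(152 + l\right) = \frac{17 \left(152 + l\right)}{2} = 1292 + \frac{17 l}{2}$)
$\frac{F{\left(125 \right)}}{-35833} + \frac{26728}{-32156} = \frac{1292 + \frac{17}{2} \cdot 125}{-35833} + \frac{26728}{-32156} = \left(1292 + \frac{2125}{2}\right) \left(- \frac{1}{35833}\right) + 26728 \left(- \frac{1}{32156}\right) = \frac{4709}{2} \left(- \frac{1}{35833}\right) - \frac{6682}{8039} = - \frac{4709}{71666} - \frac{6682}{8039} = - \frac{516727863}{576122974}$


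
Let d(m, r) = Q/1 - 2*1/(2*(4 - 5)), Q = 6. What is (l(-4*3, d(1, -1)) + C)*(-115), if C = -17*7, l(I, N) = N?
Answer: 12880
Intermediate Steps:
d(m, r) = 7 (d(m, r) = 6/1 - 2*1/(2*(4 - 5)) = 6*1 - 2/((-1*2)) = 6 - 2/(-2) = 6 - 2*(-½) = 6 + 1 = 7)
C = -119
(l(-4*3, d(1, -1)) + C)*(-115) = (7 - 119)*(-115) = -112*(-115) = 12880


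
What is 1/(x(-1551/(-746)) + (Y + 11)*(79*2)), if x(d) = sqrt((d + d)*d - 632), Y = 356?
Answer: 16135068388/935608249000023 - 373*I*sqrt(346906910)/935608249000023 ≈ 1.7246e-5 - 7.4254e-9*I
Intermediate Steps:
x(d) = sqrt(-632 + 2*d**2) (x(d) = sqrt((2*d)*d - 632) = sqrt(2*d**2 - 632) = sqrt(-632 + 2*d**2))
1/(x(-1551/(-746)) + (Y + 11)*(79*2)) = 1/(sqrt(-632 + 2*(-1551/(-746))**2) + (356 + 11)*(79*2)) = 1/(sqrt(-632 + 2*(-1551*(-1/746))**2) + 367*158) = 1/(sqrt(-632 + 2*(1551/746)**2) + 57986) = 1/(sqrt(-632 + 2*(2405601/556516)) + 57986) = 1/(sqrt(-632 + 2405601/278258) + 57986) = 1/(sqrt(-173453455/278258) + 57986) = 1/(I*sqrt(346906910)/746 + 57986) = 1/(57986 + I*sqrt(346906910)/746)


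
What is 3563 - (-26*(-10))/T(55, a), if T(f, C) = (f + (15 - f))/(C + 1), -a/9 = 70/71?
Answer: 787987/213 ≈ 3699.5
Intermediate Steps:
a = -630/71 ≈ -8.8732
T(f, C) = 15/(1 + C)
3563 - (-26*(-10))/T(55, a) = 3563 - (-26*(-10))/(15/(1 - 630/71)) = 3563 - 260/(15/(-559/71)) = 3563 - 260/(15*(-71/559)) = 3563 - 260/(-1065/559) = 3563 - 260*(-559)/1065 = 3563 - 1*(-29068/213) = 3563 + 29068/213 = 787987/213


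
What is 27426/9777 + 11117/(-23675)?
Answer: 180206547/77156825 ≈ 2.3356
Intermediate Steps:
27426/9777 + 11117/(-23675) = 27426*(1/9777) + 11117*(-1/23675) = 9142/3259 - 11117/23675 = 180206547/77156825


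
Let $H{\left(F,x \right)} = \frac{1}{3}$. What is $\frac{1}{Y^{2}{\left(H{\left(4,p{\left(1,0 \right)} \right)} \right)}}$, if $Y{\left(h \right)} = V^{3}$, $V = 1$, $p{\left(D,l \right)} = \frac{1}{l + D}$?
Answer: $1$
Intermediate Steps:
$p{\left(D,l \right)} = \frac{1}{D + l}$
$H{\left(F,x \right)} = \frac{1}{3}$
$Y{\left(h \right)} = 1$ ($Y{\left(h \right)} = 1^{3} = 1$)
$\frac{1}{Y^{2}{\left(H{\left(4,p{\left(1,0 \right)} \right)} \right)}} = \frac{1}{1^{2}} = 1^{-1} = 1$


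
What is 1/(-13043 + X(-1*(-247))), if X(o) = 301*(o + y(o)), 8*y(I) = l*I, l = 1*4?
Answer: 2/196955 ≈ 1.0155e-5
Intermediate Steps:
l = 4
y(I) = I/2 (y(I) = (4*I)/8 = I/2)
X(o) = 903*o/2 (X(o) = 301*(o + o/2) = 301*(3*o/2) = 903*o/2)
1/(-13043 + X(-1*(-247))) = 1/(-13043 + 903*(-1*(-247))/2) = 1/(-13043 + (903/2)*247) = 1/(-13043 + 223041/2) = 1/(196955/2) = 2/196955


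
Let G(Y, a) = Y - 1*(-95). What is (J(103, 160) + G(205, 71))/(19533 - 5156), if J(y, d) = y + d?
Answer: 563/14377 ≈ 0.039160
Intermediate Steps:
G(Y, a) = 95 + Y (G(Y, a) = Y + 95 = 95 + Y)
J(y, d) = d + y
(J(103, 160) + G(205, 71))/(19533 - 5156) = ((160 + 103) + (95 + 205))/(19533 - 5156) = (263 + 300)/14377 = 563*(1/14377) = 563/14377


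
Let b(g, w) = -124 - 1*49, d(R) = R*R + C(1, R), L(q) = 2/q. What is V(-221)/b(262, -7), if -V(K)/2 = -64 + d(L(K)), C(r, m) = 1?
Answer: -6153958/8449493 ≈ -0.72832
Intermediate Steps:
d(R) = 1 + R² (d(R) = R*R + 1 = R² + 1 = 1 + R²)
b(g, w) = -173 (b(g, w) = -124 - 49 = -173)
V(K) = 126 - 8/K² (V(K) = -2*(-64 + (1 + (2/K)²)) = -2*(-64 + (1 + 4/K²)) = -2*(-63 + 4/K²) = 126 - 8/K²)
V(-221)/b(262, -7) = (126 - 8/(-221)²)/(-173) = (126 - 8*1/48841)*(-1/173) = (126 - 8/48841)*(-1/173) = (6153958/48841)*(-1/173) = -6153958/8449493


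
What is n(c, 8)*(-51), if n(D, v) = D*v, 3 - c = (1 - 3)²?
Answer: 408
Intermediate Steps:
c = -1 (c = 3 - (1 - 3)² = 3 - 1*(-2)² = 3 - 1*4 = 3 - 4 = -1)
n(c, 8)*(-51) = -1*8*(-51) = -8*(-51) = 408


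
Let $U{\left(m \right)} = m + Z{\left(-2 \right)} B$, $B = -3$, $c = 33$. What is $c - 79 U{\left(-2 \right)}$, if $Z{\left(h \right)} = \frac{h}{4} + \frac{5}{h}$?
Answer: $-520$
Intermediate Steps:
$Z{\left(h \right)} = \frac{5}{h} + \frac{h}{4}$ ($Z{\left(h \right)} = h \frac{1}{4} + \frac{5}{h} = \frac{h}{4} + \frac{5}{h} = \frac{5}{h} + \frac{h}{4}$)
$U{\left(m \right)} = 9 + m$ ($U{\left(m \right)} = m + \left(\frac{5}{-2} + \frac{1}{4} \left(-2\right)\right) \left(-3\right) = m + \left(5 \left(- \frac{1}{2}\right) - \frac{1}{2}\right) \left(-3\right) = m + \left(- \frac{5}{2} - \frac{1}{2}\right) \left(-3\right) = m - -9 = m + 9 = 9 + m$)
$c - 79 U{\left(-2 \right)} = 33 - 79 \left(9 - 2\right) = 33 - 553 = -520$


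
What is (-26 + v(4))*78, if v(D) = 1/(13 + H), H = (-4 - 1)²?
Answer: -38493/19 ≈ -2025.9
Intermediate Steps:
H = 25 (H = (-5)² = 25)
v(D) = 1/38 (v(D) = 1/(13 + 25) = 1/38)
(-26 + v(4))*78 = (-26 + 1/38)*78 = -987/38*78 = -38493/19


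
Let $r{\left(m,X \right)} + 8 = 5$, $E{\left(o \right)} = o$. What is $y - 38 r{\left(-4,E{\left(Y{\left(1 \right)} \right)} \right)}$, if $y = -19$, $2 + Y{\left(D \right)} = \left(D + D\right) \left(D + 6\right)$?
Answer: $95$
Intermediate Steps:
$Y{\left(D \right)} = -2 + 2 D \left(6 + D\right)$ ($Y{\left(D \right)} = -2 + \left(D + D\right) \left(D + 6\right) = -2 + 2 D \left(6 + D\right)$)
$r{\left(m,X \right)} = -3$ ($r{\left(m,X \right)} = -8 + 5 = -3$)
$y - 38 r{\left(-4,E{\left(Y{\left(1 \right)} \right)} \right)} = -19 - -114 = -19 + 114 = 95$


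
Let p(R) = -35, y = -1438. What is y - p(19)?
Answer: -1403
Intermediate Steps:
y - p(19) = -1438 - 1*(-35) = -1438 + 35 = -1403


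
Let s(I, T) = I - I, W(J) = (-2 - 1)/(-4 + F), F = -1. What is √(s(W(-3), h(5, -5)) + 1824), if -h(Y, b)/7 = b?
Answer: 4*√114 ≈ 42.708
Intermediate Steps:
h(Y, b) = -7*b
W(J) = ⅗ (W(J) = (-2 - 1)/(-4 - 1) = -3/(-5) = -3*(-⅕) = ⅗)
s(I, T) = 0
√(s(W(-3), h(5, -5)) + 1824) = √(0 + 1824) = √1824 = 4*√114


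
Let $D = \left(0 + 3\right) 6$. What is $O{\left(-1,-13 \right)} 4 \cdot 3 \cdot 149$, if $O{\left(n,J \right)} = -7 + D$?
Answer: $19668$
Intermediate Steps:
$D = 18$ ($D = 3 \cdot 6 = 18$)
$O{\left(n,J \right)} = 11$ ($O{\left(n,J \right)} = -7 + 18 = 11$)
$O{\left(-1,-13 \right)} 4 \cdot 3 \cdot 149 = 11 \cdot 4 \cdot 3 \cdot 149 = 11 \cdot 12 \cdot 149 = 132 \cdot 149 = 19668$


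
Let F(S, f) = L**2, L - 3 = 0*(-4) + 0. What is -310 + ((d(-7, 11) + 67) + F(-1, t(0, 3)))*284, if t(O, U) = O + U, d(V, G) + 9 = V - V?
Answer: 18718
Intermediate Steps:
d(V, G) = -9 (d(V, G) = -9 + (V - V) = -9 + 0 = -9)
L = 3 (L = 3 + (0*(-4) + 0) = 3 + (0 + 0) = 3 + 0 = 3)
F(S, f) = 9 (F(S, f) = 3**2 = 9)
-310 + ((d(-7, 11) + 67) + F(-1, t(0, 3)))*284 = -310 + ((-9 + 67) + 9)*284 = -310 + (58 + 9)*284 = -310 + 67*284 = -310 + 19028 = 18718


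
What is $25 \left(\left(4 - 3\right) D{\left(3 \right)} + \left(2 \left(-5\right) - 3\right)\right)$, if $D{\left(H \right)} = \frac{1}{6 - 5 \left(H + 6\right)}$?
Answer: $- \frac{12700}{39} \approx -325.64$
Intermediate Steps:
$D{\left(H \right)} = \frac{1}{-24 - 5 H}$ ($D{\left(H \right)} = \frac{1}{6 - 5 \left(6 + H\right)} = \frac{1}{6 - \left(30 + 5 H\right)} = \frac{1}{-24 - 5 H}$)
$25 \left(\left(4 - 3\right) D{\left(3 \right)} + \left(2 \left(-5\right) - 3\right)\right) = 25 \left(\left(4 - 3\right) \left(- \frac{1}{24 + 5 \cdot 3}\right) + \left(2 \left(-5\right) - 3\right)\right) = 25 \left(1 \left(- \frac{1}{24 + 15}\right) - 13\right) = 25 \left(1 \left(- \frac{1}{39}\right) - 13\right) = 25 \left(- \frac{1}{39} - 13\right) = 25 \left(- \frac{508}{39}\right) = - \frac{12700}{39}$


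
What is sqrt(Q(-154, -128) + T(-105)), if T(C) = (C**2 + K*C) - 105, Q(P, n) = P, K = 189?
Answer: I*sqrt(9079) ≈ 95.284*I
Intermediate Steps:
T(C) = -105 + C**2 + 189*C (T(C) = (C**2 + 189*C) - 105 = -105 + C**2 + 189*C)
sqrt(Q(-154, -128) + T(-105)) = sqrt(-154 + (-105 + (-105)**2 + 189*(-105))) = sqrt(-154 + (-105 + 11025 - 19845)) = sqrt(-154 - 8925) = sqrt(-9079) = I*sqrt(9079)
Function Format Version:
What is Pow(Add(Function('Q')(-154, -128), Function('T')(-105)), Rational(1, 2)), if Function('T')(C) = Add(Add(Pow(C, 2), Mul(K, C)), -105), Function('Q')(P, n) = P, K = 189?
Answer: Mul(I, Pow(9079, Rational(1, 2))) ≈ Mul(95.284, I)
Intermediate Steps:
Function('T')(C) = Add(-105, Pow(C, 2), Mul(189, C)) (Function('T')(C) = Add(Add(Pow(C, 2), Mul(189, C)), -105) = Add(-105, Pow(C, 2), Mul(189, C)))
Pow(Add(Function('Q')(-154, -128), Function('T')(-105)), Rational(1, 2)) = Pow(Add(-154, Add(-105, Pow(-105, 2), Mul(189, -105))), Rational(1, 2)) = Pow(Add(-154, Add(-105, 11025, -19845)), Rational(1, 2)) = Pow(Add(-154, -8925), Rational(1, 2)) = Pow(-9079, Rational(1, 2)) = Mul(I, Pow(9079, Rational(1, 2)))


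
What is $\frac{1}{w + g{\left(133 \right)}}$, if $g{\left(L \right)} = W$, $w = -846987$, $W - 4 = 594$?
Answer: $- \frac{1}{846389} \approx -1.1815 \cdot 10^{-6}$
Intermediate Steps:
$W = 598$ ($W = 4 + 594 = 598$)
$g{\left(L \right)} = 598$
$\frac{1}{w + g{\left(133 \right)}} = \frac{1}{-846987 + 598} = \frac{1}{-846389} = - \frac{1}{846389}$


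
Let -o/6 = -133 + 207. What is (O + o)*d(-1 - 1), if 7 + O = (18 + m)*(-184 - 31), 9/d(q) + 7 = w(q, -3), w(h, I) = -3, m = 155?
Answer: 169407/5 ≈ 33881.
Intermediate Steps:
d(q) = -9/10 (d(q) = 9/(-7 - 3) = 9/(-10) = 9*(-1/10) = -9/10)
O = -37202 (O = -7 + (18 + 155)*(-184 - 31) = -7 + 173*(-215) = -7 - 37195 = -37202)
o = -444 (o = -6*(-133 + 207) = -6*74 = -444)
(O + o)*d(-1 - 1) = (-37202 - 444)*(-9/10) = -37646*(-9/10) = 169407/5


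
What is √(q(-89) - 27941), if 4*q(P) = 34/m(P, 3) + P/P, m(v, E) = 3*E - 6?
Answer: I*√1005765/6 ≈ 167.15*I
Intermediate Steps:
m(v, E) = -6 + 3*E
q(P) = 37/12 (q(P) = (34/(-6 + 3*3) + P/P)/4 = (34/(-6 + 9) + 1)/4 = (34/3 + 1)/4 = (¼)*(37/3) = 37/12)
√(q(-89) - 27941) = √(37/12 - 27941) = √(-335255/12) = I*√1005765/6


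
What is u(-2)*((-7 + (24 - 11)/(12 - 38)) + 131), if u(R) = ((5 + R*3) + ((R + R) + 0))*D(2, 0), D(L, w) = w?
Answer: 0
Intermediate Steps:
u(R) = 0 (u(R) = ((5 + R*3) + ((R + R) + 0))*0 = ((5 + 3*R) + (2*R + 0))*0 = ((5 + 3*R) + 2*R)*0 = (5 + 5*R)*0 = 0)
u(-2)*((-7 + (24 - 11)/(12 - 38)) + 131) = 0*((-7 + (24 - 11)/(12 - 38)) + 131) = 0*((-7 + 13/(-26)) + 131) = 0*((-7 + 13*(-1/26)) + 131) = 0*((-7 - ½) + 131) = 0*(-15/2 + 131) = 0*(247/2) = 0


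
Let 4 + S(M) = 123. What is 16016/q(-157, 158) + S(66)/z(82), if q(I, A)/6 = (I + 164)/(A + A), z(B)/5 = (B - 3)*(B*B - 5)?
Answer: 959433423877/7962015 ≈ 1.2050e+5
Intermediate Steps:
S(M) = 119 (S(M) = -4 + 123 = 119)
z(B) = 5*(-5 + B**2)*(-3 + B) (z(B) = 5*((B - 3)*(B*B - 5)) = 5*((-3 + B)*(B**2 - 5)) = 5*((-3 + B)*(-5 + B**2)) = 5*((-5 + B**2)*(-3 + B)) = 5*(-5 + B**2)*(-3 + B))
q(I, A) = 3*(164 + I)/A (q(I, A) = 6*((I + 164)/(A + A)) = 6*((164 + I)/((2*A))) = 6*((164 + I)*(1/(2*A))) = 6*((164 + I)/(2*A)) = 3*(164 + I)/A)
16016/q(-157, 158) + S(66)/z(82) = 16016/((3*(164 - 157)/158)) + 119/(75 - 25*82 - 15*82**2 + 5*82**3) = 16016/((3*(1/158)*7)) + 119/(75 - 2050 - 15*6724 + 5*551368) = 16016/(21/158) + 119/(75 - 2050 - 100860 + 2756840) = 16016*(158/21) + 119/2654005 = 361504/3 + 119*(1/2654005) = 361504/3 + 119/2654005 = 959433423877/7962015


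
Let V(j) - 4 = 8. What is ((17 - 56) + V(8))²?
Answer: 729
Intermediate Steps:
V(j) = 12 (V(j) = 4 + 8 = 12)
((17 - 56) + V(8))² = ((17 - 56) + 12)² = (-39 + 12)² = (-27)² = 729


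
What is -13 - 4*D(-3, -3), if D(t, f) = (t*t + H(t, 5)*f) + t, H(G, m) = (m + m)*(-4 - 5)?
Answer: -1117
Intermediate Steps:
H(G, m) = -18*m (H(G, m) = (2*m)*(-9) = -18*m)
D(t, f) = t + t² - 90*f (D(t, f) = (t*t + (-18*5)*f) + t = (t² - 90*f) + t = t + t² - 90*f)
-13 - 4*D(-3, -3) = -13 - 4*(-3 + (-3)² - 90*(-3)) = -13 - 4*(-3 + 9 + 270) = -13 - 4*276 = -13 - 1104 = -1117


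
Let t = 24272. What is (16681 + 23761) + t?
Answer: 64714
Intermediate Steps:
(16681 + 23761) + t = (16681 + 23761) + 24272 = 40442 + 24272 = 64714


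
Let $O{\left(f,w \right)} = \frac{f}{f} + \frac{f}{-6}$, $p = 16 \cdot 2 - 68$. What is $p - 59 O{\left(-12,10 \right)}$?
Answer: $-213$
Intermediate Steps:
$p = -36$ ($p = 32 - 68 = -36$)
$O{\left(f,w \right)} = 1 - \frac{f}{6}$ ($O{\left(f,w \right)} = 1 + f \left(- \frac{1}{6}\right) = 1 - \frac{f}{6}$)
$p - 59 O{\left(-12,10 \right)} = -36 - 59 \left(1 - -2\right) = -36 - 59 \left(1 + 2\right) = -36 - 177 = -213$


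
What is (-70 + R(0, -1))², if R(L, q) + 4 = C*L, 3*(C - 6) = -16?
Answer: 5476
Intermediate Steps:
C = ⅔ (C = 6 + (⅓)*(-16) = 6 - 16/3 = ⅔ ≈ 0.66667)
R(L, q) = -4 + 2*L/3
(-70 + R(0, -1))² = (-70 + (-4 + (⅔)*0))² = (-70 + (-4 + 0))² = (-70 - 4)² = (-74)² = 5476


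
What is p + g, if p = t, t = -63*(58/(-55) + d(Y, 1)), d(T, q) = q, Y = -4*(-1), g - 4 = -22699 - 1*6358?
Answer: -1597726/55 ≈ -29050.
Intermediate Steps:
g = -29053 (g = 4 + (-22699 - 1*6358) = 4 + (-22699 - 6358) = 4 - 29057 = -29053)
Y = 4
t = 189/55 (t = -63*(58/(-55) + 1) = -63*(58*(-1/55) + 1) = -63*(-58/55 + 1) = -63*(-3/55) = 189/55 ≈ 3.4364)
p = 189/55 ≈ 3.4364
p + g = 189/55 - 29053 = -1597726/55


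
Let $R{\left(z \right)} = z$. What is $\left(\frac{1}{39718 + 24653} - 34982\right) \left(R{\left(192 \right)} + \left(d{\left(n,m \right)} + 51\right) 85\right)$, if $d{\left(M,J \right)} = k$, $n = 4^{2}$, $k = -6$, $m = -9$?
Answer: $- \frac{3015195443819}{21457} \approx -1.4052 \cdot 10^{8}$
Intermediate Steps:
$n = 16$
$d{\left(M,J \right)} = -6$
$\left(\frac{1}{39718 + 24653} - 34982\right) \left(R{\left(192 \right)} + \left(d{\left(n,m \right)} + 51\right) 85\right) = \left(\frac{1}{39718 + 24653} - 34982\right) \left(192 + \left(-6 + 51\right) 85\right) = \left(\frac{1}{64371} - 34982\right) \left(192 + 45 \cdot 85\right) = \left(\frac{1}{64371} - 34982\right) \left(192 + 3825\right) = \left(- \frac{2251826321}{64371}\right) 4017 = - \frac{3015195443819}{21457}$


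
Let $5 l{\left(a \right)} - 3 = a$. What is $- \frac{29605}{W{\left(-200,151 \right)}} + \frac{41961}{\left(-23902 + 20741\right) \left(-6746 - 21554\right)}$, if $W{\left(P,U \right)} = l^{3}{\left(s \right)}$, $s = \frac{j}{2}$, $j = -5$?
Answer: $- \frac{2648353761458039}{89456300} \approx -2.9605 \cdot 10^{7}$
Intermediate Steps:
$s = - \frac{5}{2} \approx -2.5$
$l{\left(a \right)} = \frac{3}{5} + \frac{a}{5}$
$W{\left(P,U \right)} = \frac{1}{1000}$ ($W{\left(P,U \right)} = \left(\frac{3}{5} + \frac{1}{5} \left(- \frac{5}{2}\right)\right)^{3} = \left(\frac{3}{5} - \frac{1}{2}\right)^{3} = \left(\frac{1}{10}\right)^{3} = \frac{1}{1000}$)
$- \frac{29605}{W{\left(-200,151 \right)}} + \frac{41961}{\left(-23902 + 20741\right) \left(-6746 - 21554\right)} = - 29605 \frac{1}{\frac{1}{1000}} + \frac{41961}{\left(-23902 + 20741\right) \left(-6746 - 21554\right)} = \left(-29605\right) 1000 + \frac{41961}{\left(-3161\right) \left(-28300\right)} = -29605000 + \frac{41961}{89456300} = - \frac{2648353761458039}{89456300}$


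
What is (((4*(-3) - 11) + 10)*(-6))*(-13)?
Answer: -1014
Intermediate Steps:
(((4*(-3) - 11) + 10)*(-6))*(-13) = (((-12 - 11) + 10)*(-6))*(-13) = ((-23 + 10)*(-6))*(-13) = -13*(-6)*(-13) = 78*(-13) = -1014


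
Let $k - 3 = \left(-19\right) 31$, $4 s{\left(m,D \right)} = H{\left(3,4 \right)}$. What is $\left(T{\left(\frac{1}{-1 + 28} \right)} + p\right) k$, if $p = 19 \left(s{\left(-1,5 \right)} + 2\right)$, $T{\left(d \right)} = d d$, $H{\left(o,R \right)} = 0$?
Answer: $- \frac{16233958}{729} \approx -22269.0$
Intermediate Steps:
$s{\left(m,D \right)} = 0$ ($s{\left(m,D \right)} = \frac{1}{4} \cdot 0 = 0$)
$T{\left(d \right)} = d^{2}$
$k = -586$ ($k = 3 - 589 = -586$)
$p = 38$ ($p = 19 \left(0 + 2\right) = 19 \cdot 2 = 38$)
$\left(T{\left(\frac{1}{-1 + 28} \right)} + p\right) k = \left(\left(\frac{1}{-1 + 28}\right)^{2} + 38\right) \left(-586\right) = \left(\left(\frac{1}{27}\right)^{2} + 38\right) \left(-586\right) = \left(\frac{1}{729} + 38\right) \left(-586\right) = \frac{27703}{729} \left(-586\right) = - \frac{16233958}{729}$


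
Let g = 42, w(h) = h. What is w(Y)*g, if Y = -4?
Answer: -168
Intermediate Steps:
w(Y)*g = -4*42 = -168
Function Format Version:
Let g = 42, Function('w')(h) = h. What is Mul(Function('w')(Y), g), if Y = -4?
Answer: -168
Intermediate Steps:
Mul(Function('w')(Y), g) = Mul(-4, 42) = -168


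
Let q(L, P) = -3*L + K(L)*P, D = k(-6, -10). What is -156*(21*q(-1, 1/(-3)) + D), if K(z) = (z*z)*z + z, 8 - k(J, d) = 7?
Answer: -12168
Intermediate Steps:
k(J, d) = 1 (k(J, d) = 8 - 1*7 = 8 - 7 = 1)
D = 1
K(z) = z + z³ (K(z) = z²*z + z = z³ + z = z + z³)
q(L, P) = -3*L + P*(L + L³) (q(L, P) = -3*L + (L + L³)*P = -3*L + P*(L + L³))
-156*(21*q(-1, 1/(-3)) + D) = -156*(21*(-(-3 + (1 + (-1)²)/(-3))) + 1) = -156*(21*(-(-3 - (1 + 1)/3)) + 1) = -156*(21*(-(-3 - ⅓*2)) + 1) = -156*(21*(-(-3 - ⅔)) + 1) = -156*(21*(-1*(-11/3)) + 1) = -156*(21*(11/3) + 1) = -156*(77 + 1) = -156*78 = -12168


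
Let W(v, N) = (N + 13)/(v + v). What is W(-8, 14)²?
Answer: 729/256 ≈ 2.8477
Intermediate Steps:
W(v, N) = (13 + N)/(2*v) (W(v, N) = (13 + N)/((2*v)) = (13 + N)*(1/(2*v)) = (13 + N)/(2*v))
W(-8, 14)² = ((½)*(13 + 14)/(-8))² = ((½)*(-⅛)*27)² = (-27/16)² = 729/256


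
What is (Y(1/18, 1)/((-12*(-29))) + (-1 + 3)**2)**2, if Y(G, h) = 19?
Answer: 1990921/121104 ≈ 16.440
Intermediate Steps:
(Y(1/18, 1)/((-12*(-29))) + (-1 + 3)**2)**2 = (19/((-12*(-29))) + (-1 + 3)**2)**2 = (19/348 + 2**2)**2 = (19*(1/348) + 4)**2 = (19/348 + 4)**2 = (1411/348)**2 = 1990921/121104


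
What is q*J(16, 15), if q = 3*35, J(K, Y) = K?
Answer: 1680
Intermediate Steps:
q = 105
q*J(16, 15) = 105*16 = 1680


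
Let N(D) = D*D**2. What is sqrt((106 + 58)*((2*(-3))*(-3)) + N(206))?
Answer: 8*sqrt(136637) ≈ 2957.2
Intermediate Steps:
N(D) = D**3
sqrt((106 + 58)*((2*(-3))*(-3)) + N(206)) = sqrt((106 + 58)*((2*(-3))*(-3)) + 206**3) = sqrt(164*(-6*(-3)) + 8741816) = sqrt(164*18 + 8741816) = sqrt(2952 + 8741816) = sqrt(8744768) = 8*sqrt(136637)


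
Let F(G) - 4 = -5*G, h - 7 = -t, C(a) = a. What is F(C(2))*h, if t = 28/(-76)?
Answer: -840/19 ≈ -44.211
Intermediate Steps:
t = -7/19 (t = 28*(-1/76) = -7/19 ≈ -0.36842)
h = 140/19 (h = 7 - 1*(-7/19) = 7 + 7/19 = 140/19 ≈ 7.3684)
F(G) = 4 - 5*G
F(C(2))*h = (4 - 5*2)*(140/19) = (4 - 10)*(140/19) = -6*140/19 = -840/19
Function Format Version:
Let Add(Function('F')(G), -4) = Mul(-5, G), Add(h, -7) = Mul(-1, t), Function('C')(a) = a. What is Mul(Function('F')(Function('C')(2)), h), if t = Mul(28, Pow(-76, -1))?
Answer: Rational(-840, 19) ≈ -44.211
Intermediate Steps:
t = Rational(-7, 19) (t = Mul(28, Rational(-1, 76)) = Rational(-7, 19) ≈ -0.36842)
h = Rational(140, 19) (h = Add(7, Mul(-1, Rational(-7, 19))) = Add(7, Rational(7, 19)) = Rational(140, 19) ≈ 7.3684)
Function('F')(G) = Add(4, Mul(-5, G))
Mul(Function('F')(Function('C')(2)), h) = Mul(Add(4, Mul(-5, 2)), Rational(140, 19)) = Mul(Add(4, -10), Rational(140, 19)) = Mul(-6, Rational(140, 19)) = Rational(-840, 19)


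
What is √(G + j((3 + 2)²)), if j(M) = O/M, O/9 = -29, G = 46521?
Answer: 6*√32299/5 ≈ 215.66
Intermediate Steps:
O = -261 (O = 9*(-29) = -261)
j(M) = -261/M
√(G + j((3 + 2)²)) = √(46521 - 261/(3 + 2)²) = √(46521 - 261/(5²)) = √(46521 - 261/25) = √(1162764/25) = 6*√32299/5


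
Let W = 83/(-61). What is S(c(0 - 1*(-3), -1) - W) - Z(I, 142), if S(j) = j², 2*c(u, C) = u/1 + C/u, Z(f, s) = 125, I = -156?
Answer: -3943076/33489 ≈ -117.74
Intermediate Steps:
c(u, C) = u/2 + C/(2*u) (c(u, C) = (u/1 + C/u)/2 = (u*1 + C/u)/2 = (u + C/u)/2 = u/2 + C/(2*u))
W = -83/61 (W = 83*(-1/61) = -83/61 ≈ -1.3607)
S(c(0 - 1*(-3), -1) - W) - Z(I, 142) = ((-1 + (0 - 1*(-3))²)/(2*(0 - 1*(-3))) - 1*(-83/61))² - 1*125 = ((-1 + (0 + 3)²)/(2*(0 + 3)) + 83/61)² - 125 = ((½)*(-1 + 3²)/3 + 83/61)² - 125 = ((½)*(⅓)*(-1 + 9) + 83/61)² - 125 = ((½)*(⅓)*8 + 83/61)² - 125 = (4/3 + 83/61)² - 125 = (493/183)² - 125 = 243049/33489 - 125 = -3943076/33489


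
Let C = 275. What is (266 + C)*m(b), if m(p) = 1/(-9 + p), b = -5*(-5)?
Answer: 541/16 ≈ 33.813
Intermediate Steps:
b = 25
(266 + C)*m(b) = (266 + 275)/(-9 + 25) = 541/16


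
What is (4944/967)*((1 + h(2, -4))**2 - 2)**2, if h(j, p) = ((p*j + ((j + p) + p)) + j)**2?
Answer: 2185082519376/967 ≈ 2.2597e+9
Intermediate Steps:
h(j, p) = (2*j + 2*p + j*p)**2 (h(j, p) = ((j*p + (j + 2*p)) + j)**2 = ((j + 2*p + j*p) + j)**2 = (2*j + 2*p + j*p)**2)
(4944/967)*((1 + h(2, -4))**2 - 2)**2 = (4944/967)*((1 + (2*2 + 2*(-4) + 2*(-4))**2)**2 - 2)**2 = (4944*(1/967))*((1 + (4 - 8 - 8)**2)**2 - 2)**2 = 4944*((1 + (-12)**2)**2 - 2)**2/967 = 4944*((1 + 144)**2 - 2)**2/967 = 4944*(145**2 - 2)**2/967 = 4944*(21025 - 2)**2/967 = (4944/967)*21023**2 = (4944/967)*441966529 = 2185082519376/967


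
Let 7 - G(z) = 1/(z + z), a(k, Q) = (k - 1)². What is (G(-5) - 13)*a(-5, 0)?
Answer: -1062/5 ≈ -212.40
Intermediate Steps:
a(k, Q) = (-1 + k)²
G(z) = 7 - 1/(2*z) (G(z) = 7 - 1/(z + z) = 7 - 1/(2*z))
(G(-5) - 13)*a(-5, 0) = ((7 - ½/(-5)) - 13)*(-1 - 5)² = ((7 - ½*(-⅕)) - 13)*(-6)² = ((7 + ⅒) - 13)*36 = (71/10 - 13)*36 = -59/10*36 = -1062/5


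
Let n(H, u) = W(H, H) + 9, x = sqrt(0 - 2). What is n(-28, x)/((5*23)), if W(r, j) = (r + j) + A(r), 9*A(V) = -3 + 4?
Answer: -422/1035 ≈ -0.40773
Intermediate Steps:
A(V) = 1/9 (A(V) = (-3 + 4)/9 = (1/9)*1 = 1/9)
W(r, j) = 1/9 + j + r (W(r, j) = (r + j) + 1/9 = (j + r) + 1/9 = 1/9 + j + r)
x = I*sqrt(2) (x = sqrt(-2) = I*sqrt(2) ≈ 1.4142*I)
n(H, u) = 82/9 + 2*H (n(H, u) = (1/9 + H + H) + 9 = (1/9 + 2*H) + 9 = 82/9 + 2*H)
n(-28, x)/((5*23)) = (82/9 + 2*(-28))/((5*23)) = (82/9 - 56)/115 = -422/9*1/115 = -422/1035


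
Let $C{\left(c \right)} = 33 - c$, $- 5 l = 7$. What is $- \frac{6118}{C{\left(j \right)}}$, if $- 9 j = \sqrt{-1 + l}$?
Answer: $- \frac{27255690}{147019} + \frac{36708 i \sqrt{15}}{147019} \approx -185.39 + 0.96701 i$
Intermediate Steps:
$l = - \frac{7}{5}$ ($l = \left(- \frac{1}{5}\right) 7 = - \frac{7}{5} \approx -1.4$)
$j = - \frac{2 i \sqrt{15}}{45}$ ($j = - \frac{\sqrt{-1 - \frac{7}{5}}}{9} = - \frac{\sqrt{- \frac{12}{5}}}{9} = - \frac{\frac{2}{5} i \sqrt{15}}{9} = - \frac{2 i \sqrt{15}}{45} \approx - 0.17213 i$)
$- \frac{6118}{C{\left(j \right)}} = - \frac{6118}{33 - - \frac{2 i \sqrt{15}}{45}} = - \frac{6118}{33 + \frac{2 i \sqrt{15}}{45}}$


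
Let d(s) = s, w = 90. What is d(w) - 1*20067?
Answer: -19977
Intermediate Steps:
d(w) - 1*20067 = 90 - 1*20067 = 90 - 20067 = -19977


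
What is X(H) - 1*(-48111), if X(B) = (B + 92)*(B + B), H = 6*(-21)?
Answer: 56679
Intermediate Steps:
H = -126
X(B) = 2*B*(92 + B) (X(B) = (92 + B)*(2*B) = 2*B*(92 + B))
X(H) - 1*(-48111) = 2*(-126)*(92 - 126) - 1*(-48111) = 2*(-126)*(-34) + 48111 = 8568 + 48111 = 56679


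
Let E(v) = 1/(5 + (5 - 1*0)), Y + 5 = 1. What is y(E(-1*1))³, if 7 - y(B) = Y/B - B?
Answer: 104487111/1000 ≈ 1.0449e+5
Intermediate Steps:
Y = -4 (Y = -5 + 1 = -4)
E(v) = ⅒ (E(v) = 1/(5 + (5 + 0)) = 1/(5 + 5) = 1/10 = ⅒)
y(B) = 7 + B + 4/B (y(B) = 7 - (-4/B - B) = 7 - (-B - 4/B) = 7 + (B + 4/B) = 7 + B + 4/B)
y(E(-1*1))³ = (7 + ⅒ + 4/(⅒))³ = (7 + ⅒ + 4*10)³ = (7 + ⅒ + 40)³ = (471/10)³ = 104487111/1000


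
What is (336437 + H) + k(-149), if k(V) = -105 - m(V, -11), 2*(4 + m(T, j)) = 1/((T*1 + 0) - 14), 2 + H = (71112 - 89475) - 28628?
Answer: 94325819/326 ≈ 2.8934e+5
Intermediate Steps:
H = -46993 (H = -2 + ((71112 - 89475) - 28628) = -2 + (-18363 - 28628) = -2 - 46991 = -46993)
m(T, j) = -4 + 1/(2*(-14 + T)) (m(T, j) = -4 + 1/(2*((T*1 + 0) - 14)) = -4 + 1/(2*((T + 0) - 14)) = -4 + 1/(2*(T - 14)) = -4 + 1/(2*(-14 + T)))
k(V) = -105 - (113 - 8*V)/(2*(-14 + V))
(336437 + H) + k(-149) = (336437 - 46993) + (2827 - 202*(-149))/(2*(-14 - 149)) = 289444 + (½)*(2827 + 30098)/(-163) = 289444 + (½)*(-1/163)*32925 = 289444 - 32925/326 = 94325819/326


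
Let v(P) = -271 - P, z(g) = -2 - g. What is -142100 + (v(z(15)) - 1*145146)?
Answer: -287500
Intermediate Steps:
-142100 + (v(z(15)) - 1*145146) = -142100 + ((-271 - (-2 - 1*15)) - 1*145146) = -142100 + ((-271 - (-2 - 15)) - 145146) = -142100 + ((-271 - 1*(-17)) - 145146) = -142100 + ((-271 + 17) - 145146) = -142100 + (-254 - 145146) = -142100 - 145400 = -287500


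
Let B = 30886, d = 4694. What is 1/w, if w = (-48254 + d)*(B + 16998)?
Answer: -1/2085827040 ≈ -4.7943e-10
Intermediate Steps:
w = -2085827040 (w = (-48254 + 4694)*(30886 + 16998) = -43560*47884 = -2085827040)
1/w = 1/(-2085827040) = -1/2085827040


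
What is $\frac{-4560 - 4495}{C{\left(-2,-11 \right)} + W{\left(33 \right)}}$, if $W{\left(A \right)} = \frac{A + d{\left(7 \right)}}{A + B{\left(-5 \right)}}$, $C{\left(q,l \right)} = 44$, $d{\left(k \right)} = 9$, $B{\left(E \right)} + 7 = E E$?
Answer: $- \frac{153935}{762} \approx -202.01$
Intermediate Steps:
$B{\left(E \right)} = -7 + E^{2}$ ($B{\left(E \right)} = -7 + E E = -7 + E^{2}$)
$W{\left(A \right)} = \frac{9 + A}{18 + A}$ ($W{\left(A \right)} = \frac{A + 9}{A - \left(7 - \left(-5\right)^{2}\right)} = \frac{9 + A}{A + \left(-7 + 25\right)} = \frac{9 + A}{A + 18} = \frac{9 + A}{18 + A}$)
$\frac{-4560 - 4495}{C{\left(-2,-11 \right)} + W{\left(33 \right)}} = \frac{-4560 - 4495}{44 + \frac{9 + 33}{18 + 33}} = - \frac{9055}{44 + \frac{1}{51} \cdot 42} = - \frac{9055}{44 + \frac{14}{17}} = - \frac{9055}{\frac{762}{17}} = \left(-9055\right) \frac{17}{762} = - \frac{153935}{762}$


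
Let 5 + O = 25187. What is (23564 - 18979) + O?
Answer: 29767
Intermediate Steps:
O = 25182 (O = -5 + 25187 = 25182)
(23564 - 18979) + O = (23564 - 18979) + 25182 = 4585 + 25182 = 29767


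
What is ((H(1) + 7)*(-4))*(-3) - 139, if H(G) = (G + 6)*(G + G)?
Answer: 113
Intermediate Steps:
H(G) = 2*G*(6 + G) (H(G) = (6 + G)*(2*G) = 2*G*(6 + G))
((H(1) + 7)*(-4))*(-3) - 139 = ((2*1*(6 + 1) + 7)*(-4))*(-3) - 139 = ((2*1*7 + 7)*(-4))*(-3) - 139 = ((14 + 7)*(-4))*(-3) - 139 = (21*(-4))*(-3) - 139 = -84*(-3) - 139 = 252 - 139 = 113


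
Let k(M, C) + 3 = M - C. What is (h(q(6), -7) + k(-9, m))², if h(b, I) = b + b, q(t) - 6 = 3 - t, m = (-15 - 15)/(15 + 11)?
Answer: 3969/169 ≈ 23.485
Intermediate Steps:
m = -15/13 (m = -30/26 = -30*1/26 = -15/13 ≈ -1.1538)
q(t) = 9 - t (q(t) = 6 + (3 - t) = 9 - t)
k(M, C) = -3 + M - C (k(M, C) = -3 + (M - C) = -3 + M - C)
h(b, I) = 2*b
(h(q(6), -7) + k(-9, m))² = (2*(9 - 1*6) + (-3 - 9 - 1*(-15/13)))² = (2*(9 - 6) + (-3 - 9 + 15/13))² = (2*3 - 141/13)² = (6 - 141/13)² = (-63/13)² = 3969/169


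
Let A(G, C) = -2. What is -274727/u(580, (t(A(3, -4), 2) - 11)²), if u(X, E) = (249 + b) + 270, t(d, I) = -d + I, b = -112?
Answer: -274727/407 ≈ -675.00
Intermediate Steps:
t(d, I) = I - d
u(X, E) = 407 (u(X, E) = (249 - 112) + 270 = 137 + 270 = 407)
-274727/u(580, (t(A(3, -4), 2) - 11)²) = -274727/407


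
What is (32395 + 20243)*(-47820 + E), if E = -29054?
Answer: -4046493612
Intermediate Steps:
(32395 + 20243)*(-47820 + E) = (32395 + 20243)*(-47820 - 29054) = 52638*(-76874) = -4046493612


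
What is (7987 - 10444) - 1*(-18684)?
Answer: 16227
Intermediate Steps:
(7987 - 10444) - 1*(-18684) = -2457 + 18684 = 16227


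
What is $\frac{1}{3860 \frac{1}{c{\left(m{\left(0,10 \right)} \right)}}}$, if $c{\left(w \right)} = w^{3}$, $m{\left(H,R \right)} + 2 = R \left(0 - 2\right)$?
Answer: $- \frac{2662}{965} \approx -2.7585$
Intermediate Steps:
$m{\left(H,R \right)} = -2 - 2 R$ ($m{\left(H,R \right)} = -2 + R \left(0 - 2\right) = -2 + R \left(-2\right) = -2 - 2 R$)
$\frac{1}{3860 \frac{1}{c{\left(m{\left(0,10 \right)} \right)}}} = \frac{1}{3860 \frac{1}{\left(-2 - 20\right)^{3}}} = \frac{1}{3860 \frac{1}{\left(-22\right)^{3}}} = \frac{1}{3860 \frac{1}{-10648}} = \frac{1}{3860 \left(- \frac{1}{10648}\right)} = \frac{1}{- \frac{965}{2662}} = - \frac{2662}{965}$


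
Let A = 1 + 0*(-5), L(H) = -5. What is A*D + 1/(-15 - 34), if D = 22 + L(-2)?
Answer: 832/49 ≈ 16.980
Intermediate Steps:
D = 17 (D = 22 - 5 = 17)
A = 1 (A = 1 + 0 = 1)
A*D + 1/(-15 - 34) = 1*17 + 1/(-15 - 34) = 17 + 1/(-49) = 17 - 1/49 = 832/49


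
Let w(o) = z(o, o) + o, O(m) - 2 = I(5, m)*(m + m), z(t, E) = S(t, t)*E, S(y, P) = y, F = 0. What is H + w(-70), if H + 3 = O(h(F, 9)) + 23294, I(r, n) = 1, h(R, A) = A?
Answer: 28141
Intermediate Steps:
z(t, E) = E*t (z(t, E) = t*E = E*t)
O(m) = 2 + 2*m (O(m) = 2 + 1*(m + m) = 2 + 1*(2*m) = 2 + 2*m)
H = 23311 (H = -3 + ((2 + 2*9) + 23294) = -3 + ((2 + 18) + 23294) = -3 + (20 + 23294) = -3 + 23314 = 23311)
w(o) = o + o**2 (w(o) = o*o + o = o**2 + o = o + o**2)
H + w(-70) = 23311 - 70*(1 - 70) = 23311 - 70*(-69) = 23311 + 4830 = 28141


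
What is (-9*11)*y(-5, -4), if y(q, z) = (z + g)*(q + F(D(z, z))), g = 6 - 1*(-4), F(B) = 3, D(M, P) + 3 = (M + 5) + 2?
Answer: 1188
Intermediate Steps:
D(M, P) = 4 + M (D(M, P) = -3 + ((M + 5) + 2) = -3 + ((5 + M) + 2) = -3 + (7 + M) = 4 + M)
g = 10 (g = 6 + 4 = 10)
y(q, z) = (3 + q)*(10 + z) (y(q, z) = (z + 10)*(q + 3) = (10 + z)*(3 + q) = (3 + q)*(10 + z))
(-9*11)*y(-5, -4) = (-9*11)*(30 + 3*(-4) + 10*(-5) - 5*(-4)) = -99*(30 - 12 - 50 + 20) = -99*(-12) = 1188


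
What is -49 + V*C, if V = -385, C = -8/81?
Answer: -889/81 ≈ -10.975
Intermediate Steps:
C = -8/81 (C = -8*1/81 = -8/81 ≈ -0.098765)
-49 + V*C = -49 - 385*(-8/81) = -49 + 3080/81 = -889/81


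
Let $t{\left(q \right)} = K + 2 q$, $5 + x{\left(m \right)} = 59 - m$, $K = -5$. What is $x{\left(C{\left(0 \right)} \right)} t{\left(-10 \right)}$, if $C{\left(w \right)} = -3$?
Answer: $-1425$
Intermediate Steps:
$x{\left(m \right)} = 54 - m$ ($x{\left(m \right)} = -5 - \left(-59 + m\right) = 54 - m$)
$t{\left(q \right)} = -5 + 2 q$
$x{\left(C{\left(0 \right)} \right)} t{\left(-10 \right)} = \left(54 - -3\right) \left(-5 + 2 \left(-10\right)\right) = \left(54 + 3\right) \left(-5 - 20\right) = 57 \left(-25\right) = -1425$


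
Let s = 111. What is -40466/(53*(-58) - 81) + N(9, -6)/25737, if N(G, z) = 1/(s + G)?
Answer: 24995363239/1948805640 ≈ 12.826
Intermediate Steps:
N(G, z) = 1/(111 + G)
-40466/(53*(-58) - 81) + N(9, -6)/25737 = -40466/(53*(-58) - 81) + 1/((111 + 9)*25737) = -40466/(-3074 - 81) + (1/25737)/120 = -40466/(-3155) + (1/120)*(1/25737) = -40466*(-1/3155) + 1/3088440 = 40466/3155 + 1/3088440 = 24995363239/1948805640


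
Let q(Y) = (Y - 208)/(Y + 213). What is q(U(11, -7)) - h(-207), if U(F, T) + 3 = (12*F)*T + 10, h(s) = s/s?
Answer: 421/704 ≈ 0.59801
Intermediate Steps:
h(s) = 1
U(F, T) = 7 + 12*F*T (U(F, T) = -3 + ((12*F)*T + 10) = -3 + (12*F*T + 10) = -3 + (10 + 12*F*T) = 7 + 12*F*T)
q(Y) = (-208 + Y)/(213 + Y)
q(U(11, -7)) - h(-207) = (-208 + (7 + 12*11*(-7)))/(213 + (7 + 12*11*(-7))) - 1*1 = (-208 + (7 - 924))/(213 + (7 - 924)) - 1 = (-208 - 917)/(213 - 917) - 1 = -1125/(-704) - 1 = -1/704*(-1125) - 1 = 1125/704 - 1 = 421/704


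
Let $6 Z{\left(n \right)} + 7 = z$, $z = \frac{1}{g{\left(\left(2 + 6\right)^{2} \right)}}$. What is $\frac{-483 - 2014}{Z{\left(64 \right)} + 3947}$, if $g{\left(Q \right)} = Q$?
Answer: $- \frac{319616}{505067} \approx -0.63282$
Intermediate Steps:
$z = \frac{1}{64}$ ($z = \frac{1}{\left(2 + 6\right)^{2}} = \frac{1}{8^{2}} = \frac{1}{64} \approx 0.015625$)
$Z{\left(n \right)} = - \frac{149}{128}$ ($Z{\left(n \right)} = - \frac{7}{6} + \frac{1}{6} \cdot \frac{1}{64} = - \frac{7}{6} + \frac{1}{384} = - \frac{149}{128}$)
$\frac{-483 - 2014}{Z{\left(64 \right)} + 3947} = \frac{-483 - 2014}{- \frac{149}{128} + 3947} = - \frac{2497}{\frac{505067}{128}} = \left(-2497\right) \frac{128}{505067} = - \frac{319616}{505067}$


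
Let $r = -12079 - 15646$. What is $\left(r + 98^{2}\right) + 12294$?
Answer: $-5827$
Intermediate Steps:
$r = -27725$
$\left(r + 98^{2}\right) + 12294 = \left(-27725 + 98^{2}\right) + 12294 = \left(-27725 + 9604\right) + 12294 = -18121 + 12294 = -5827$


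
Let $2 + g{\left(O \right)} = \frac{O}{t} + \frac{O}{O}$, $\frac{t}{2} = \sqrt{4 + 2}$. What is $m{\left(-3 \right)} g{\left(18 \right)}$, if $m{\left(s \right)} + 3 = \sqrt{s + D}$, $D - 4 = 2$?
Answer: $- \frac{\sqrt{6} \left(3 - \sqrt{3}\right) \left(9 - \sqrt{6}\right)}{6} \approx -3.3908$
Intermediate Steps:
$D = 6$ ($D = 4 + 2 = 6$)
$m{\left(s \right)} = -3 + \sqrt{6 + s}$ ($m{\left(s \right)} = -3 + \sqrt{s + 6} = -3 + \sqrt{6 + s}$)
$t = 2 \sqrt{6}$ ($t = 2 \sqrt{4 + 2} = 2 \sqrt{6} \approx 4.899$)
$g{\left(O \right)} = -1 + \frac{O \sqrt{6}}{12}$ ($g{\left(O \right)} = -2 + \left(\frac{O}{2 \sqrt{6}} + \frac{O}{O}\right) = -2 + \left(O \frac{\sqrt{6}}{12} + 1\right) = -2 + \left(\frac{O \sqrt{6}}{12} + 1\right) = -2 + \left(1 + \frac{O \sqrt{6}}{12}\right) = -1 + \frac{O \sqrt{6}}{12}$)
$m{\left(-3 \right)} g{\left(18 \right)} = \left(-3 + \sqrt{6 - 3}\right) \left(-1 + \frac{1}{12} \cdot 18 \sqrt{6}\right) = \left(-3 + \sqrt{3}\right) \left(-1 + \frac{3 \sqrt{6}}{2}\right) = \left(-1 + \frac{3 \sqrt{6}}{2}\right) \left(-3 + \sqrt{3}\right)$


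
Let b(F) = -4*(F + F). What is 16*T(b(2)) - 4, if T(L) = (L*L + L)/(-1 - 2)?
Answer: -1284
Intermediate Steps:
b(F) = -8*F
T(L) = -L/3 - L²/3 (T(L) = (L² + L)/(-3) = (L + L²)*(-⅓) = -L/3 - L²/3)
16*T(b(2)) - 4 = 16*(-(-8*2)*(1 - 8*2)/3) - 4 = 16*(-⅓*(-16)*(1 - 16)) - 4 = 16*(-⅓*(-16)*(-15)) - 4 = 16*(-80) - 4 = -1280 - 4 = -1284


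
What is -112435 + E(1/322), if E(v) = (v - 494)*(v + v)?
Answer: -5829014337/51842 ≈ -1.1244e+5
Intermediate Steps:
E(v) = 2*v*(-494 + v) (E(v) = (-494 + v)*(2*v) = 2*v*(-494 + v))
-112435 + E(1/322) = -112435 + 2*(-494 + 1/322)/322 = -112435 + 2*(1/322)*(-494 + 1/322) = -112435 + 2*(1/322)*(-159067/322) = -112435 - 159067/51842 = -5829014337/51842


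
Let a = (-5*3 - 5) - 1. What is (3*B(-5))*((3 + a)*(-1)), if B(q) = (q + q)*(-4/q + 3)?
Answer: -2052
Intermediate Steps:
a = -21 (a = (-15 - 5) - 1 = -20 - 1 = -21)
B(q) = 2*q*(3 - 4/q) (B(q) = (2*q)*(3 - 4/q) = 2*q*(3 - 4/q))
(3*B(-5))*((3 + a)*(-1)) = (3*(-8 + 6*(-5)))*((3 - 21)*(-1)) = (3*(-8 - 30))*(-18*(-1)) = (3*(-38))*18 = -114*18 = -2052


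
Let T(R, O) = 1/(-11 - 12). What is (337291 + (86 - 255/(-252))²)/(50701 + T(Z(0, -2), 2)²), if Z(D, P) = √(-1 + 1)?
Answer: 1287240445033/189247776480 ≈ 6.8019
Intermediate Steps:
Z(D, P) = 0 (Z(D, P) = √0 = 0)
T(R, O) = -1/23 (T(R, O) = 1/(-23) = -1/23)
(337291 + (86 - 255/(-252))²)/(50701 + T(Z(0, -2), 2)²) = (337291 + (86 - 255/(-252))²)/(50701 + (-1/23)²) = (337291 + (86 - 255*(-1/252))²)/(50701 + 1/529) = (337291 + (86 + 85/84)²)/(26820830/529) = (337291 + (7309/84)²)*(529/26820830) = (337291 + 53421481/7056)*(529/26820830) = (2433346777/7056)*(529/26820830) = 1287240445033/189247776480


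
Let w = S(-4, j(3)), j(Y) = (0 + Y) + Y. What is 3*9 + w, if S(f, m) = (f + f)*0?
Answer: 27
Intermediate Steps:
j(Y) = 2*Y (j(Y) = Y + Y = 2*Y)
S(f, m) = 0 (S(f, m) = (2*f)*0 = 0)
w = 0
3*9 + w = 3*9 + 0 = 27 + 0 = 27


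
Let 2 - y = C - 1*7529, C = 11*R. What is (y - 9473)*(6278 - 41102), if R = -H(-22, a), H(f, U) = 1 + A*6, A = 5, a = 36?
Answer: 55753224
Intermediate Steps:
H(f, U) = 31 (H(f, U) = 1 + 5*6 = 1 + 30 = 31)
R = -31 (R = -1*31 = -31)
C = -341 (C = 11*(-31) = -341)
y = 7872 (y = 2 - (-341 - 1*7529) = 2 - (-341 - 7529) = 2 - 1*(-7870) = 2 + 7870 = 7872)
(y - 9473)*(6278 - 41102) = (7872 - 9473)*(6278 - 41102) = -1601*(-34824) = 55753224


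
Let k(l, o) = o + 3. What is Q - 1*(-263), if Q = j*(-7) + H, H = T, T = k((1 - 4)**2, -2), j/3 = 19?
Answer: -135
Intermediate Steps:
j = 57 (j = 3*19 = 57)
k(l, o) = 3 + o
T = 1 (T = 3 - 2 = 1)
H = 1
Q = -398 (Q = 57*(-7) + 1 = -399 + 1 = -398)
Q - 1*(-263) = -398 - 1*(-263) = -398 + 263 = -135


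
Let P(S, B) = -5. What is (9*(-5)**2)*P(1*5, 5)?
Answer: -1125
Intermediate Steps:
(9*(-5)**2)*P(1*5, 5) = (9*(-5)**2)*(-5) = (9*25)*(-5) = 225*(-5) = -1125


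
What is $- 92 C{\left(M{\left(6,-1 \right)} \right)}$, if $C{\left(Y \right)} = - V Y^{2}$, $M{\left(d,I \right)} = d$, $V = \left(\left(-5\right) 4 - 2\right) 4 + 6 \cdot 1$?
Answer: $-271584$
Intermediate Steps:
$V = -82$ ($V = \left(-20 - 2\right) 4 + 6 = \left(-22\right) 4 + 6 = -88 + 6 = -82$)
$C{\left(Y \right)} = 82 Y^{2}$ ($C{\left(Y \right)} = \left(-1\right) \left(-82\right) Y^{2} = 82 Y^{2}$)
$- 92 C{\left(M{\left(6,-1 \right)} \right)} = - 92 \cdot 82 \cdot 6^{2} = - 92 \cdot 82 \cdot 36 = \left(-92\right) 2952 = -271584$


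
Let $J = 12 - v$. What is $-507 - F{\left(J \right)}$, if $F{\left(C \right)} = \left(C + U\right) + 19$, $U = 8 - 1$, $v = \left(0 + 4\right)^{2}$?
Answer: $-529$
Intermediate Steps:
$v = 16$ ($v = 4^{2} = 16$)
$U = 7$
$J = -4$ ($J = 12 - 16 = -4$)
$F{\left(C \right)} = 26 + C$ ($F{\left(C \right)} = \left(C + 7\right) + 19 = \left(7 + C\right) + 19 = 26 + C$)
$-507 - F{\left(J \right)} = -507 - \left(26 - 4\right) = -507 - 22 = -529$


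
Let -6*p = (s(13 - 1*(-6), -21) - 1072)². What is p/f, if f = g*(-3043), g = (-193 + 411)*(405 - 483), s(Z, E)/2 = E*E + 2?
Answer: -961/8623862 ≈ -0.00011143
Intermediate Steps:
s(Z, E) = 4 + 2*E² (s(Z, E) = 2*(E*E + 2) = 2*(E² + 2) = 2*(2 + E²) = 4 + 2*E²)
g = -17004 (g = 218*(-78) = -17004)
p = -5766 (p = -((4 + 2*(-21)²) - 1072)²/6 = -((4 + 2*441) - 1072)²/6 = -((4 + 882) - 1072)²/6 = -(886 - 1072)²/6 = -⅙*(-186)² = -⅙*34596 = -5766)
f = 51743172 (f = -17004*(-3043) = 51743172)
p/f = -5766/51743172 = -5766*1/51743172 = -961/8623862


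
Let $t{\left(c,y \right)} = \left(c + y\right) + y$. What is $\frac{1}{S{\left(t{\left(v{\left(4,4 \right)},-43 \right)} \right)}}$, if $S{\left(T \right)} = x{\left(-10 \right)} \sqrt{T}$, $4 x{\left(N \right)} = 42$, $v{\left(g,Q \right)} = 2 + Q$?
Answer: $- \frac{i \sqrt{5}}{210} \approx - 0.010648 i$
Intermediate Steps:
$x{\left(N \right)} = \frac{21}{2}$ ($x{\left(N \right)} = \frac{1}{4} \cdot 42 = \frac{21}{2}$)
$t{\left(c,y \right)} = c + 2 y$
$S{\left(T \right)} = \frac{21 \sqrt{T}}{2}$
$\frac{1}{S{\left(t{\left(v{\left(4,4 \right)},-43 \right)} \right)}} = \frac{1}{\frac{21}{2} \sqrt{\left(2 + 4\right) + 2 \left(-43\right)}} = \frac{1}{\frac{21}{2} \sqrt{6 - 86}} = \frac{1}{\frac{21}{2} \sqrt{-80}} = \frac{1}{\frac{21}{2} \cdot 4 i \sqrt{5}} = \frac{1}{42 i \sqrt{5}} = - \frac{i \sqrt{5}}{210}$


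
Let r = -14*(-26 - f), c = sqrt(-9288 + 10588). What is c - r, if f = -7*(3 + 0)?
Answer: -70 + 10*sqrt(13) ≈ -33.944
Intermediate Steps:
f = -21 (f = -7*3 = -21)
c = 10*sqrt(13) (c = sqrt(1300) = 10*sqrt(13) ≈ 36.056)
r = 70 (r = -14*(-26 - 1*(-21)) = -14*(-26 + 21) = -14*(-5) = 70)
c - r = 10*sqrt(13) - 1*70 = 10*sqrt(13) - 70 = -70 + 10*sqrt(13)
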